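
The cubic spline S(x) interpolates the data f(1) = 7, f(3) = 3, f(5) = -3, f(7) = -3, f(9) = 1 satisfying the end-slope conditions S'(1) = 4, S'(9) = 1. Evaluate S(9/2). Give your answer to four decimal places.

Put M_i = S'' at the i-th knot. Here h = (2, 2, 2, 2) and Δ = (-2, -3, 0, 2), so the interior equations h_(i-1)·M_(i-1) + 2(h_(i-1)+h_i)·M_i + h_i·M_(i+1) = 6(Δ_i − Δ_(i-1)) read
  2·M_0 + 8·M_1 + 2·M_2 = 6(Δ_1 - Δ_0) = -6
  2·M_1 + 8·M_2 + 2·M_3 = 6(Δ_2 - Δ_1) = 18
  2·M_2 + 8·M_3 + 2·M_4 = 6(Δ_3 - Δ_2) = 12
Clamped end conditions give two more equations: 2h_0·M_0 + h_0·M_1 = 6(Δ_0 - S'(1)) = -36 and h_3·M_3 + 2h_3·M_4 = 6(S'(9) - Δ_3) = -6.
Hence M_0 = -135/14, M_1 = 9/7, M_2 = 3/2, M_3 = 12/7, M_4 = -33/14.
On [3, 5], S(x) = 3 - 61/14·(x - 3) + 9/14·(x - 3)² + 1/56·(x - 3)³.
With (x - 3) = 3/2: S(9/2) = -909/448.

-2.0290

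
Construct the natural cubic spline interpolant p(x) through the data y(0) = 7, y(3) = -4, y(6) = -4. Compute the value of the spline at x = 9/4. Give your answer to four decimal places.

Let M_i = p''(x_i). Step sizes h_i = 3, 3; slopes of the chords Δ_i = (y_(i+1) - y_i)/h_i = -11/3, 0.
  3·M_0 + 12·M_1 + 3·M_2 = 6(Δ_1 - Δ_0) = 22
Natural end conditions: M_0 = M_2 = 0.
Solving: M_0 = 0, M_1 = 11/6, M_2 = 0.
On [0, 3], p(x) = 7 - 55/12·x + 0·x² + 11/108·x³.
With x = 9/4: p(9/4) = -551/256.

-2.1523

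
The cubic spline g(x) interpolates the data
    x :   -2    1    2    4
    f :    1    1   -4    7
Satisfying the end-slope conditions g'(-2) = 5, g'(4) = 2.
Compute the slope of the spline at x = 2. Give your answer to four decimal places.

-0.5714

Write M_i for g''(x_i). With h_i = 3, 1, 2 and divided differences Δ_i = 0, -5, 11/2, the continuity of g' gives the tridiagonal system
  3·M_0 + 8·M_1 + 1·M_2 = 6(Δ_1 - Δ_0) = -30
  1·M_1 + 6·M_2 + 2·M_3 = 6(Δ_2 - Δ_1) = 63
Clamped end conditions give two more equations: 2h_0·M_0 + h_0·M_1 = 6(Δ_0 - g'(-2)) = -30 and h_2·M_2 + 2h_2·M_3 = 6(g'(4) - Δ_2) = -21.
Hence M_0 = -37/14, M_1 = -33/7, M_2 = 219/14, M_3 = -183/14.
On [2, 4], g'(x) = b_2 + 2c_2·(x - 2) + 3d_2·(x - 2)² with b_2 = Δ_2 - h_2(2M_2 + M_3)/6 = -4/7, c_2 = M_2/2 = 219/28, d_2 = (M_3 - M_2)/(6h_2) = -67/28. So g'(2) = -4/7.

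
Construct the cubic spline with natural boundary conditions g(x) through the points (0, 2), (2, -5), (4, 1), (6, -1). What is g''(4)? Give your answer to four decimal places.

-4.5000

Let M_i = g''(x_i). Step sizes h_i = 2, 2, 2; slopes of the chords Δ_i = (y_(i+1) - y_i)/h_i = -7/2, 3, -1.
  2·M_0 + 8·M_1 + 2·M_2 = 6(Δ_1 - Δ_0) = 39
  2·M_1 + 8·M_2 + 2·M_3 = 6(Δ_2 - Δ_1) = -24
Natural end conditions: M_0 = M_3 = 0.
Solving: M_0 = 0, M_1 = 6, M_2 = -9/2, M_3 = 0.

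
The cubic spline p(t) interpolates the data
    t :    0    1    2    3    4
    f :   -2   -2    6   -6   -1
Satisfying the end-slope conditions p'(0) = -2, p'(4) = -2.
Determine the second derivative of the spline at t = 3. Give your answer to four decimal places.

Let m_i = p''(x_i). Step sizes h_i = 1, 1, 1, 1; slopes of the chords Δ_i = (y_(i+1) - y_i)/h_i = 0, 8, -12, 5.
  1·m_0 + 4·m_1 + 1·m_2 = 6(Δ_1 - Δ_0) = 48
  1·m_1 + 4·m_2 + 1·m_3 = 6(Δ_2 - Δ_1) = -120
  1·m_2 + 4·m_3 + 1·m_4 = 6(Δ_3 - Δ_2) = 102
Clamped end conditions give two more equations: 2h_0·m_0 + h_0·m_1 = 6(Δ_0 - p'(0)) = 12 and h_3·m_3 + 2h_3·m_4 = 6(p'(4) - Δ_3) = -42.
Solving the tridiagonal system: m_0 = -195/28, m_1 = 363/14, m_2 = -195/4, m_3 = 687/14, m_4 = -1275/28.

49.0714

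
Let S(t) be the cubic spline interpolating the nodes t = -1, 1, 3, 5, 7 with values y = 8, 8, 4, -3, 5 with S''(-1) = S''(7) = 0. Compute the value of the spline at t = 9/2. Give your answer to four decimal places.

-2.2302

Let σ_i = S''(x_i). Step sizes h_i = 2, 2, 2, 2; slopes of the chords Δ_i = (y_(i+1) - y_i)/h_i = 0, -2, -7/2, 4.
  2·σ_0 + 8·σ_1 + 2·σ_2 = 6(Δ_1 - Δ_0) = -12
  2·σ_1 + 8·σ_2 + 2·σ_3 = 6(Δ_2 - Δ_1) = -9
  2·σ_2 + 8·σ_3 + 2·σ_4 = 6(Δ_3 - Δ_2) = 45
Natural end conditions: σ_0 = σ_4 = 0.
Forward elimination and back-substitution give σ_0 = 0, σ_1 = -99/112, σ_2 = -69/28, σ_3 = 699/112, σ_4 = 0.
On [3, 5], S(t) = 4 - 63/16·(t - 3) - 69/56·(t - 3)² + 325/448·(t - 3)³.
With (t - 3) = 3/2: S(9/2) = -7993/3584.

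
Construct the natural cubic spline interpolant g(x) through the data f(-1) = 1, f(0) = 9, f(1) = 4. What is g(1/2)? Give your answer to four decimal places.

With m_i denoting the second derivative at x_i, h_i = 1, 1, and Δ_i = (y_(i+1) − y_i)/h_i = 8, -5:
  1·m_0 + 4·m_1 + 1·m_2 = 6(Δ_1 - Δ_0) = -78
Natural end conditions: m_0 = m_2 = 0.
Hence m_0 = 0, m_1 = -39/2, m_2 = 0.
On [0, 1], g(x) = 9 + 3/2·x - 39/4·x² + 13/4·x³.
With x = 1/2: g(1/2) = 247/32.

7.7188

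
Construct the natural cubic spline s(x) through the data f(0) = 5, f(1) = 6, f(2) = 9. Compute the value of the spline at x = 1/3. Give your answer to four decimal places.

With M_i denoting the second derivative at x_i, h_i = 1, 1, and Δ_i = (y_(i+1) − y_i)/h_i = 1, 3:
  1·M_0 + 4·M_1 + 1·M_2 = 6(Δ_1 - Δ_0) = 12
Natural end conditions: M_0 = M_2 = 0.
Solving: M_0 = 0, M_1 = 3, M_2 = 0.
On [0, 1], s(x) = 5 + 1/2·x + 0·x² + 1/2·x³.
With x = 1/3: s(1/3) = 140/27.

5.1852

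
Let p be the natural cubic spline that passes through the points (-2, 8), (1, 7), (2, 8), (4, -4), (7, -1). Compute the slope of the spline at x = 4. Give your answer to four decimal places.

-5.0776

With M_i denoting the second derivative at x_i, h_i = 3, 1, 2, 3, and Δ_i = (y_(i+1) − y_i)/h_i = -1/3, 1, -6, 1:
  3·M_0 + 8·M_1 + 1·M_2 = 6(Δ_1 - Δ_0) = 8
  1·M_1 + 6·M_2 + 2·M_3 = 6(Δ_2 - Δ_1) = -42
  2·M_2 + 10·M_3 + 3·M_4 = 6(Δ_3 - Δ_2) = 42
Natural end conditions: M_0 = M_4 = 0.
Solving the tridiagonal system: M_0 = 0, M_1 = 476/219, M_2 = -2056/219, M_3 = 1331/219, M_4 = 0.
On [4, 7], p'(x) = b_3 + 2c_3·(x - 4) + 3d_3·(x - 4)² with b_3 = Δ_3 - h_3(2M_3 + M_4)/6 = -1112/219, c_3 = M_3/2 = 1331/438, d_3 = (M_4 - M_3)/(6h_3) = -1331/3942. So p'(4) = -1112/219.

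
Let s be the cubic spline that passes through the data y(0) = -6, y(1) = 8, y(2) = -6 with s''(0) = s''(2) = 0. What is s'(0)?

21

Write m_i for s''(x_i). With h_i = 1, 1 and divided differences Δ_i = 14, -14, the continuity of s' gives the tridiagonal system
  1·m_0 + 4·m_1 + 1·m_2 = 6(Δ_1 - Δ_0) = -168
Natural end conditions: m_0 = m_2 = 0.
Solving: m_0 = 0, m_1 = -42, m_2 = 0.
On [0, 1], s'(t) = b_0 + 2c_0·t + 3d_0·t² with b_0 = Δ_0 - h_0(2m_0 + m_1)/6 = 21, c_0 = m_0/2 = 0, d_0 = (m_1 - m_0)/(6h_0) = -7. So s'(0) = 21.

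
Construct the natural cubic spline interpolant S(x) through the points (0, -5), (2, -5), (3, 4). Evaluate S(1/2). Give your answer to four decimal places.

With M_i denoting the second derivative at x_i, h_i = 2, 1, and Δ_i = (y_(i+1) − y_i)/h_i = 0, 9:
  2·M_0 + 6·M_1 + 1·M_2 = 6(Δ_1 - Δ_0) = 54
Natural end conditions: M_0 = M_2 = 0.
Solving: M_0 = 0, M_1 = 9, M_2 = 0.
On [0, 2], S(x) = -5 - 3·x + 0·x² + 3/4·x³.
With x = 1/2: S(1/2) = -205/32.

-6.4063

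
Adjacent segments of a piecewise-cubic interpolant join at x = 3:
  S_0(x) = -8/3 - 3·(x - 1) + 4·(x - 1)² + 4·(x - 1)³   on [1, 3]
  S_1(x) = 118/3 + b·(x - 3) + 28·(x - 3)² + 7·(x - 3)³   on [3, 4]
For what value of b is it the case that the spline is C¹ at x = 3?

S_0'(x) = -3 + 8·(x - 1) + 12·(x - 1)², so S_0'(3) = 61. On the right, S_1'(3) = b, so b = 61.

61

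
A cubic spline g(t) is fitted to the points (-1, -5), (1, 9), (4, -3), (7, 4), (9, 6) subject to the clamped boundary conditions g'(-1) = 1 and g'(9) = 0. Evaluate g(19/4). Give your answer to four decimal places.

Let σ_i = g''(x_i). Step sizes h_i = 2, 3, 3, 2; slopes of the chords Δ_i = (y_(i+1) - y_i)/h_i = 7, -4, 7/3, 1.
  2·σ_0 + 10·σ_1 + 3·σ_2 = 6(Δ_1 - Δ_0) = -66
  3·σ_1 + 12·σ_2 + 3·σ_3 = 6(Δ_2 - Δ_1) = 38
  3·σ_2 + 10·σ_3 + 2·σ_4 = 6(Δ_3 - Δ_2) = -8
Clamped end conditions give two more equations: 2h_0·σ_0 + h_0·σ_1 = 6(Δ_0 - g'(-1)) = 36 and h_3·σ_3 + 2h_3·σ_4 = 6(g'(9) - Δ_3) = -6.
Solving: σ_0 = 2663/180, σ_1 = -1043/90, σ_2 = 203/30, σ_3 = -253/90, σ_4 = -17/180.
On [4, 7], g(t) = -3 - 109/36·(t - 4) + 203/60·(t - 4)² - 431/810·(t - 4)³.
With (t - 4) = 3/4: g(19/4) = -2299/640.

-3.5922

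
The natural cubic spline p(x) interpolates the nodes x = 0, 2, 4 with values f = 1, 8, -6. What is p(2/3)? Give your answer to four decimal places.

4.8889

Let M_i = p''(x_i). Step sizes h_i = 2, 2; slopes of the chords Δ_i = (y_(i+1) - y_i)/h_i = 7/2, -7.
  2·M_0 + 8·M_1 + 2·M_2 = 6(Δ_1 - Δ_0) = -63
Natural end conditions: M_0 = M_2 = 0.
Forward elimination and back-substitution give M_0 = 0, M_1 = -63/8, M_2 = 0.
On [0, 2], p(x) = 1 + 49/8·x + 0·x² - 21/32·x³.
With x = 2/3: p(2/3) = 44/9.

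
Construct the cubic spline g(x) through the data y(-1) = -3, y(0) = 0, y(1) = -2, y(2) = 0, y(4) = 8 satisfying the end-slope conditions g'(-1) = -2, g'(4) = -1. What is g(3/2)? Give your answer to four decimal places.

-1.7851

With M_i denoting the second derivative at x_i, h_i = 1, 1, 1, 2, and Δ_i = (y_(i+1) − y_i)/h_i = 3, -2, 2, 4:
  1·M_0 + 4·M_1 + 1·M_2 = 6(Δ_1 - Δ_0) = -30
  1·M_1 + 4·M_2 + 1·M_3 = 6(Δ_2 - Δ_1) = 24
  1·M_2 + 6·M_3 + 2·M_4 = 6(Δ_3 - Δ_2) = 12
Clamped end conditions give two more equations: 2h_0·M_0 + h_0·M_1 = 6(Δ_0 - g'(-1)) = 30 and h_3·M_3 + 2h_3·M_4 = 6(g'(4) - Δ_3) = -30.
Forward elimination and back-substitution give M_0 = 931/41, M_1 = -632/41, M_2 = 367/41, M_3 = 148/41, M_4 = -763/82.
On [1, 2], g(x) = -2 - 65/41·(x - 1) + 367/82·(x - 1)² - 73/82·(x - 1)³.
With (x - 1) = 1/2: g(3/2) = -1171/656.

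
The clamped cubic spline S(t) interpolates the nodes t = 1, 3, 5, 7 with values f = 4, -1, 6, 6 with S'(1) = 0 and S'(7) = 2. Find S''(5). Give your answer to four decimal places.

Put M_i = S'' at the i-th knot. Here h = (2, 2, 2) and Δ = (-5/2, 7/2, 0), so the interior equations h_(i-1)·M_(i-1) + 2(h_(i-1)+h_i)·M_i + h_i·M_(i+1) = 6(Δ_i − Δ_(i-1)) read
  2·M_0 + 8·M_1 + 2·M_2 = 6(Δ_1 - Δ_0) = 36
  2·M_1 + 8·M_2 + 2·M_3 = 6(Δ_2 - Δ_1) = -21
Clamped end conditions give two more equations: 2h_0·M_0 + h_0·M_1 = 6(Δ_0 - S'(1)) = -15 and h_2·M_2 + 2h_2·M_3 = 6(S'(7) - Δ_2) = 12.
Solving the tridiagonal system: M_0 = -116/15, M_1 = 239/30, M_2 = -92/15, M_3 = 91/15.

-6.1333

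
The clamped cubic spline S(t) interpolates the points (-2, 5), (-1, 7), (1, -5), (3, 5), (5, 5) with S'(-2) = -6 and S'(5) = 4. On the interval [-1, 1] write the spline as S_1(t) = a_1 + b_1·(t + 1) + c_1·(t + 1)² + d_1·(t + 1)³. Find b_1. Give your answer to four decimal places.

1.3140

Put M_i = S'' at the i-th knot. Here h = (1, 2, 2, 2) and Δ = (2, -6, 5, 0), so the interior equations h_(i-1)·M_(i-1) + 2(h_(i-1)+h_i)·M_i + h_i·M_(i+1) = 6(Δ_i − Δ_(i-1)) read
  1·M_0 + 6·M_1 + 2·M_2 = 6(Δ_1 - Δ_0) = -48
  2·M_1 + 8·M_2 + 2·M_3 = 6(Δ_2 - Δ_1) = 66
  2·M_2 + 8·M_3 + 2·M_4 = 6(Δ_3 - Δ_2) = -30
Clamped end conditions give two more equations: 2h_0·M_0 + h_0·M_1 = 6(Δ_0 - S'(-2)) = 48 and h_3·M_3 + 2h_3·M_4 = 6(S'(5) - Δ_3) = 24.
Solving the tridiagonal system: M_0 = 1435/43, M_1 = -806/43, M_2 = 1337/86, M_3 = -449/43, M_4 = 965/86.
On [-1, 1], with S_1(t) = a_1 + b_1·(t + 1) + c_1·(t + 1)² + d_1·(t + 1)³: c_1 = M_1/2 = -403/43, d_1 = (M_2 - M_1)/(6h_1) = 983/344, b_1 = Δ_1 - h_1(2M_1 + M_2)/6 = 113/86.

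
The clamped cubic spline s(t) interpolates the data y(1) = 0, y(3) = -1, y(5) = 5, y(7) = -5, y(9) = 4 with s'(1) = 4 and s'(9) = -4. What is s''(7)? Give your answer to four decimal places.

With M_i denoting the second derivative at x_i, h_i = 2, 2, 2, 2, and Δ_i = (y_(i+1) − y_i)/h_i = -1/2, 3, -5, 9/2:
  2·M_0 + 8·M_1 + 2·M_2 = 6(Δ_1 - Δ_0) = 21
  2·M_1 + 8·M_2 + 2·M_3 = 6(Δ_2 - Δ_1) = -48
  2·M_2 + 8·M_3 + 2·M_4 = 6(Δ_3 - Δ_2) = 57
Clamped end conditions give two more equations: 2h_0·M_0 + h_0·M_1 = 6(Δ_0 - s'(1)) = -27 and h_3·M_3 + 2h_3·M_4 = 6(s'(9) - Δ_3) = -51.
Solving the tridiagonal system: M_0 = -611/56, M_1 = 233/28, M_2 = -95/8, M_3 = 425/28, M_4 = -1139/56.

15.1786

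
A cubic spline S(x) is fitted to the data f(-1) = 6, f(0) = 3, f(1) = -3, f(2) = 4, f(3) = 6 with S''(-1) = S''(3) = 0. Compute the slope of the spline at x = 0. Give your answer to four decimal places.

Put M_i = S'' at the i-th knot. Here h = (1, 1, 1, 1) and Δ = (-3, -6, 7, 2), so the interior equations h_(i-1)·M_(i-1) + 2(h_(i-1)+h_i)·M_i + h_i·M_(i+1) = 6(Δ_i − Δ_(i-1)) read
  1·M_0 + 4·M_1 + 1·M_2 = 6(Δ_1 - Δ_0) = -18
  1·M_1 + 4·M_2 + 1·M_3 = 6(Δ_2 - Δ_1) = 78
  1·M_2 + 4·M_3 + 1·M_4 = 6(Δ_3 - Δ_2) = -30
Natural end conditions: M_0 = M_4 = 0.
Forward elimination and back-substitution give M_0 = 0, M_1 = -153/14, M_2 = 180/7, M_3 = -195/14, M_4 = 0.
On [0, 1], S'(x) = b_1 + 2c_1·x + 3d_1·x² with b_1 = Δ_1 - h_1(2M_1 + M_2)/6 = -93/14, c_1 = M_1/2 = -153/28, d_1 = (M_2 - M_1)/(6h_1) = 171/28. So S'(0) = -93/14.

-6.6429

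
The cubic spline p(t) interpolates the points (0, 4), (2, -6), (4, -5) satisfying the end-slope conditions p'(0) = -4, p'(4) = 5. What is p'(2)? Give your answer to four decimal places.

-3.6250

With M_i denoting the second derivative at x_i, h_i = 2, 2, and Δ_i = (y_(i+1) − y_i)/h_i = -5, 1/2:
  2·M_0 + 8·M_1 + 2·M_2 = 6(Δ_1 - Δ_0) = 33
Clamped end conditions give two more equations: 2h_0·M_0 + h_0·M_1 = 6(Δ_0 - p'(0)) = -6 and h_1·M_1 + 2h_1·M_2 = 6(p'(4) - Δ_1) = 27.
Solving: M_0 = -27/8, M_1 = 15/4, M_2 = 39/8.
On [2, 4], p'(t) = b_1 + 2c_1·(t - 2) + 3d_1·(t - 2)² with b_1 = Δ_1 - h_1(2M_1 + M_2)/6 = -29/8, c_1 = M_1/2 = 15/8, d_1 = (M_2 - M_1)/(6h_1) = 3/32. So p'(2) = -29/8.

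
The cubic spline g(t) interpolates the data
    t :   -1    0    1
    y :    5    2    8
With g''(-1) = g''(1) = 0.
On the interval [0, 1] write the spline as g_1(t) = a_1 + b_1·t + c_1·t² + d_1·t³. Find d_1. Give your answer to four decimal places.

-2.2500

Write σ_i for g''(x_i). With h_i = 1, 1 and divided differences Δ_i = -3, 6, the continuity of g' gives the tridiagonal system
  1·σ_0 + 4·σ_1 + 1·σ_2 = 6(Δ_1 - Δ_0) = 54
Natural end conditions: σ_0 = σ_2 = 0.
Solving: σ_0 = 0, σ_1 = 27/2, σ_2 = 0.
On [0, 1], with g_1(t) = a_1 + b_1·t + c_1·t² + d_1·t³: c_1 = σ_1/2 = 27/4, d_1 = (σ_2 - σ_1)/(6h_1) = -9/4, b_1 = Δ_1 - h_1(2σ_1 + σ_2)/6 = 3/2.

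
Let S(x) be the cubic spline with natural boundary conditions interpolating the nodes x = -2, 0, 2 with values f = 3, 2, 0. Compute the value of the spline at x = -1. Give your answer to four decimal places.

With m_i denoting the second derivative at x_i, h_i = 2, 2, and Δ_i = (y_(i+1) − y_i)/h_i = -1/2, -1:
  2·m_0 + 8·m_1 + 2·m_2 = 6(Δ_1 - Δ_0) = -3
Natural end conditions: m_0 = m_2 = 0.
Solving: m_0 = 0, m_1 = -3/8, m_2 = 0.
On [-2, 0], S(x) = 3 - 3/8·(x + 2) + 0·(x + 2)² - 1/32·(x + 2)³.
With (x + 2) = 1: S(-1) = 83/32.

2.5938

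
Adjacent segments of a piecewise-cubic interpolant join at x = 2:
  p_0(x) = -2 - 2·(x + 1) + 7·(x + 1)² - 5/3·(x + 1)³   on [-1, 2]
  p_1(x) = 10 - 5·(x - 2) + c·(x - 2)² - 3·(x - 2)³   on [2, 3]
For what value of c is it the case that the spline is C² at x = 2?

-8

p_0''(x) = 14 - 10·(x + 1), so p_0''(2) = -16. On the right, p_1''(2) = 2c, so c = -8.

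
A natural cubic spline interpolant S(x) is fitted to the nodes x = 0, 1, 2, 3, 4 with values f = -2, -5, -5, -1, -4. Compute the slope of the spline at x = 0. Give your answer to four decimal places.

-3.3929

Write M_i for S''(x_i). With h_i = 1, 1, 1, 1 and divided differences Δ_i = -3, 0, 4, -3, the continuity of S' gives the tridiagonal system
  1·M_0 + 4·M_1 + 1·M_2 = 6(Δ_1 - Δ_0) = 18
  1·M_1 + 4·M_2 + 1·M_3 = 6(Δ_2 - Δ_1) = 24
  1·M_2 + 4·M_3 + 1·M_4 = 6(Δ_3 - Δ_2) = -42
Natural end conditions: M_0 = M_4 = 0.
Hence M_0 = 0, M_1 = 33/14, M_2 = 60/7, M_3 = -177/14, M_4 = 0.
On [0, 1], S'(x) = b_0 + 2c_0·x + 3d_0·x² with b_0 = Δ_0 - h_0(2M_0 + M_1)/6 = -95/28, c_0 = M_0/2 = 0, d_0 = (M_1 - M_0)/(6h_0) = 11/28. So S'(0) = -95/28.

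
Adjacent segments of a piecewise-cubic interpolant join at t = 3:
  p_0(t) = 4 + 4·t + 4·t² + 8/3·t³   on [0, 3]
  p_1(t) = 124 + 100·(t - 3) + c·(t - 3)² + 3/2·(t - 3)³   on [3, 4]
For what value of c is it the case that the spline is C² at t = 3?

p_0''(t) = 8 + 16·t, so p_0''(3) = 56. On the right, p_1''(3) = 2c, so c = 28.

28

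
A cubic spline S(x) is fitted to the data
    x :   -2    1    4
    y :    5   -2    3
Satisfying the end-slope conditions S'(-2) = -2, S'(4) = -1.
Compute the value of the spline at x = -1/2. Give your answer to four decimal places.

Put m_i = S'' at the i-th knot. Here h = (3, 3) and Δ = (-7/3, 5/3), so the interior equations h_(i-1)·m_(i-1) + 2(h_(i-1)+h_i)·m_i + h_i·m_(i+1) = 6(Δ_i − Δ_(i-1)) read
  3·m_0 + 12·m_1 + 3·m_2 = 6(Δ_1 - Δ_0) = 24
Clamped end conditions give two more equations: 2h_0·m_0 + h_0·m_1 = 6(Δ_0 - S'(-2)) = -2 and h_1·m_1 + 2h_1·m_2 = 6(S'(4) - Δ_1) = -16.
Solving the tridiagonal system: m_0 = -13/6, m_1 = 11/3, m_2 = -9/2.
On [-2, 1], S(x) = 5 - 2·(x + 2) - 13/12·(x + 2)² + 35/108·(x + 2)³.
With (x + 2) = 3/2: S(-1/2) = 21/32.

0.6563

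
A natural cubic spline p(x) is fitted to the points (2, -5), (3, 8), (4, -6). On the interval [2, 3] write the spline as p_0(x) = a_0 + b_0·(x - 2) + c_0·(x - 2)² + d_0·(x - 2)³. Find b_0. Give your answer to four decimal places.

Let m_i = p''(x_i). Step sizes h_i = 1, 1; slopes of the chords Δ_i = (y_(i+1) - y_i)/h_i = 13, -14.
  1·m_0 + 4·m_1 + 1·m_2 = 6(Δ_1 - Δ_0) = -162
Natural end conditions: m_0 = m_2 = 0.
Hence m_0 = 0, m_1 = -81/2, m_2 = 0.
On [2, 3], with p_0(x) = a_0 + b_0·(x - 2) + c_0·(x - 2)² + d_0·(x - 2)³: c_0 = m_0/2 = 0, d_0 = (m_1 - m_0)/(6h_0) = -27/4, b_0 = Δ_0 - h_0(2m_0 + m_1)/6 = 79/4.

19.7500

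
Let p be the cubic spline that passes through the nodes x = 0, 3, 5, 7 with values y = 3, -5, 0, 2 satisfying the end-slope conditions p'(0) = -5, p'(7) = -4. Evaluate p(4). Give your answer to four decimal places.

Put M_i = p'' at the i-th knot. Here h = (3, 2, 2) and Δ = (-8/3, 5/2, 1), so the interior equations h_(i-1)·M_(i-1) + 2(h_(i-1)+h_i)·M_i + h_i·M_(i+1) = 6(Δ_i − Δ_(i-1)) read
  3·M_0 + 10·M_1 + 2·M_2 = 6(Δ_1 - Δ_0) = 31
  2·M_1 + 8·M_2 + 2·M_3 = 6(Δ_2 - Δ_1) = -9
Clamped end conditions give two more equations: 2h_0·M_0 + h_0·M_1 = 6(Δ_0 - p'(0)) = 14 and h_2·M_2 + 2h_2·M_3 = 6(p'(7) - Δ_2) = -30.
Hence M_0 = 103/111, M_1 = 104/37, M_2 = 2/37, M_3 = -557/74.
On [3, 5], p(x) = -5 + 45/74·(x - 3) + 52/37·(x - 3)² - 17/74·(x - 3)³.
With (x - 3) = 1: p(4) = -119/37.

-3.2162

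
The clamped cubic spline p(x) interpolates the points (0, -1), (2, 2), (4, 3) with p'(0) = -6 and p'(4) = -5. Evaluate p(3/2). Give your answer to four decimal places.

-0.2266

With M_i denoting the second derivative at x_i, h_i = 2, 2, and Δ_i = (y_(i+1) − y_i)/h_i = 3/2, 1/2:
  2·M_0 + 8·M_1 + 2·M_2 = 6(Δ_1 - Δ_0) = -6
Clamped end conditions give two more equations: 2h_0·M_0 + h_0·M_1 = 6(Δ_0 - p'(0)) = 45 and h_1·M_1 + 2h_1·M_2 = 6(p'(4) - Δ_1) = -33.
Hence M_0 = 49/4, M_1 = -2, M_2 = -29/4.
On [0, 2], p(x) = -1 - 6·x + 49/8·x² - 19/16·x³.
With x = 3/2: p(3/2) = -29/128.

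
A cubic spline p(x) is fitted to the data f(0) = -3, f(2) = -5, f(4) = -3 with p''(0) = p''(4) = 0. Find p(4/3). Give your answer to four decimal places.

Write σ_i for p''(x_i). With h_i = 2, 2 and divided differences Δ_i = -1, 1, the continuity of p' gives the tridiagonal system
  2·σ_0 + 8·σ_1 + 2·σ_2 = 6(Δ_1 - Δ_0) = 12
Natural end conditions: σ_0 = σ_2 = 0.
Hence σ_0 = 0, σ_1 = 3/2, σ_2 = 0.
On [0, 2], p(x) = -3 - 3/2·x + 0·x² + 1/8·x³.
With x = 4/3: p(4/3) = -127/27.

-4.7037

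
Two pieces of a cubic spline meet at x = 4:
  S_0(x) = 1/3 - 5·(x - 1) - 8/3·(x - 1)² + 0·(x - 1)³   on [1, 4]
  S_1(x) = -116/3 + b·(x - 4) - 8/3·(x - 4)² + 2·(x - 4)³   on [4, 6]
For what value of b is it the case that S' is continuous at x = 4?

S_0'(x) = -5 - 16/3·(x - 1) + 0·(x - 1)², so S_0'(4) = -21. On the right, S_1'(4) = b, so b = -21.

-21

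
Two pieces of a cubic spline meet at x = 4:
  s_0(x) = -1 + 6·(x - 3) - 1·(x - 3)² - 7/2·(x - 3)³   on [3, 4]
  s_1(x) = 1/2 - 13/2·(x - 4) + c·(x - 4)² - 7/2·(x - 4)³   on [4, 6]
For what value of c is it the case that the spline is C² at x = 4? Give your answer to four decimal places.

s_0''(x) = -2 - 21·(x - 3), so s_0''(4) = -23. On the right, s_1''(4) = 2c, so c = -23/2.

-11.5000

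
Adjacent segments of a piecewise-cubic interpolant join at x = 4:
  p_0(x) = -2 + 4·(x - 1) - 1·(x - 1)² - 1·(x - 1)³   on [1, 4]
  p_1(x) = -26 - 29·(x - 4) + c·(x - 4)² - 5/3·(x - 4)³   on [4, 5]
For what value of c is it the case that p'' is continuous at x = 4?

p_0''(x) = -2 - 6·(x - 1), so p_0''(4) = -20. On the right, p_1''(4) = 2c, so c = -10.

-10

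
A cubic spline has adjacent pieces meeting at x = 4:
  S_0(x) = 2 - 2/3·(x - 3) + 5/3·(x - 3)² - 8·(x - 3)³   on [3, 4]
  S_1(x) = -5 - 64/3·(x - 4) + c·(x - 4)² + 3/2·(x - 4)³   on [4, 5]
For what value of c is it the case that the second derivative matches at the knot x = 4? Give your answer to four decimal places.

-22.3333

S_0''(x) = 10/3 - 48·(x - 3), so S_0''(4) = -134/3. On the right, S_1''(4) = 2c, so c = -67/3.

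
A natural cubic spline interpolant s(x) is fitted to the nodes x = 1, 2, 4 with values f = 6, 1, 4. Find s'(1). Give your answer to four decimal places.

-6.0833

Write σ_i for s''(x_i). With h_i = 1, 2 and divided differences Δ_i = -5, 3/2, the continuity of s' gives the tridiagonal system
  1·σ_0 + 6·σ_1 + 2·σ_2 = 6(Δ_1 - Δ_0) = 39
Natural end conditions: σ_0 = σ_2 = 0.
Forward elimination and back-substitution give σ_0 = 0, σ_1 = 13/2, σ_2 = 0.
On [1, 2], s'(x) = b_0 + 2c_0·(x - 1) + 3d_0·(x - 1)² with b_0 = Δ_0 - h_0(2σ_0 + σ_1)/6 = -73/12, c_0 = σ_0/2 = 0, d_0 = (σ_1 - σ_0)/(6h_0) = 13/12. So s'(1) = -73/12.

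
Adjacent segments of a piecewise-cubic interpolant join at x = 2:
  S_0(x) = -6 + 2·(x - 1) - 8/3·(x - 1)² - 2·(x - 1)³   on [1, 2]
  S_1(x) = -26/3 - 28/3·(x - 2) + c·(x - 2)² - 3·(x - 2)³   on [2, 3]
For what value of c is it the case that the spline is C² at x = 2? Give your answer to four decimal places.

S_0''(x) = -16/3 - 12·(x - 1), so S_0''(2) = -52/3. On the right, S_1''(2) = 2c, so c = -26/3.

-8.6667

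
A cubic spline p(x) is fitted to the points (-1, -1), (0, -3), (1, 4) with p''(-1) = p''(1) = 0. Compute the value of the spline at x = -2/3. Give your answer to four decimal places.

Put M_i = p'' at the i-th knot. Here h = (1, 1) and Δ = (-2, 7), so the interior equations h_(i-1)·M_(i-1) + 2(h_(i-1)+h_i)·M_i + h_i·M_(i+1) = 6(Δ_i − Δ_(i-1)) read
  1·M_0 + 4·M_1 + 1·M_2 = 6(Δ_1 - Δ_0) = 54
Natural end conditions: M_0 = M_2 = 0.
Solving: M_0 = 0, M_1 = 27/2, M_2 = 0.
On [-1, 0], p(x) = -1 - 17/4·(x + 1) + 0·(x + 1)² + 9/4·(x + 1)³.
With (x + 1) = 1/3: p(-2/3) = -7/3.

-2.3333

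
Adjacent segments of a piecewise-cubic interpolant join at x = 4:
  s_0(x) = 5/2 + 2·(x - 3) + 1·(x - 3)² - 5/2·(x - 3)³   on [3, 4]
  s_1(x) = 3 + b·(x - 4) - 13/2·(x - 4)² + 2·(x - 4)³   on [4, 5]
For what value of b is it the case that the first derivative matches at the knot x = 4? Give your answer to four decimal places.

s_0'(x) = 2 + 2·(x - 3) - 15/2·(x - 3)², so s_0'(4) = -7/2. On the right, s_1'(4) = b, so b = -7/2.

-3.5000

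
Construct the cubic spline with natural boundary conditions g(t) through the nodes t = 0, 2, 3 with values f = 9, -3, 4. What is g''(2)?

Put σ_i = g'' at the i-th knot. Here h = (2, 1) and Δ = (-6, 7), so the interior equations h_(i-1)·σ_(i-1) + 2(h_(i-1)+h_i)·σ_i + h_i·σ_(i+1) = 6(Δ_i − Δ_(i-1)) read
  2·σ_0 + 6·σ_1 + 1·σ_2 = 6(Δ_1 - Δ_0) = 78
Natural end conditions: σ_0 = σ_2 = 0.
Solving the tridiagonal system: σ_0 = 0, σ_1 = 13, σ_2 = 0.

13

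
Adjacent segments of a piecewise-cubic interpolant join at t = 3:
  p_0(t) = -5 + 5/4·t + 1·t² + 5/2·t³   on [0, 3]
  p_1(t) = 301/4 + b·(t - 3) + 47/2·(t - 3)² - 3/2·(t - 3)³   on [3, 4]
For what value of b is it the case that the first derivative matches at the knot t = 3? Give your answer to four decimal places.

p_0'(t) = 5/4 + 2·t + 15/2·t², so p_0'(3) = 299/4. On the right, p_1'(3) = b, so b = 299/4.

74.7500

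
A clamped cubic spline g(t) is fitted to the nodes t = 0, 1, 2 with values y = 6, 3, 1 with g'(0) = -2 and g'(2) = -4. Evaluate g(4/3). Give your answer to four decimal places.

2.4444

With σ_i denoting the second derivative at x_i, h_i = 1, 1, and Δ_i = (y_(i+1) − y_i)/h_i = -3, -2:
  1·σ_0 + 4·σ_1 + 1·σ_2 = 6(Δ_1 - Δ_0) = 6
Clamped end conditions give two more equations: 2h_0·σ_0 + h_0·σ_1 = 6(Δ_0 - g'(0)) = -6 and h_1·σ_1 + 2h_1·σ_2 = 6(g'(2) - Δ_1) = -12.
Hence σ_0 = -11/2, σ_1 = 5, σ_2 = -17/2.
On [1, 2], g(t) = 3 - 9/4·(t - 1) + 5/2·(t - 1)² - 9/4·(t - 1)³.
With (t - 1) = 1/3: g(4/3) = 22/9.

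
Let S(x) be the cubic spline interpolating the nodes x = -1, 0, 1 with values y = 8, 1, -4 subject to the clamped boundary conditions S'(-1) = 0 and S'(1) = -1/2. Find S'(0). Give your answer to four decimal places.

Let M_i = S''(x_i). Step sizes h_i = 1, 1; slopes of the chords Δ_i = (y_(i+1) - y_i)/h_i = -7, -5.
  1·M_0 + 4·M_1 + 1·M_2 = 6(Δ_1 - Δ_0) = 12
Clamped end conditions give two more equations: 2h_0·M_0 + h_0·M_1 = 6(Δ_0 - S'(-1)) = -42 and h_1·M_1 + 2h_1·M_2 = 6(S'(1) - Δ_1) = 27.
Hence M_0 = -97/4, M_1 = 13/2, M_2 = 41/4.
On [0, 1], S'(x) = b_1 + 2c_1·x + 3d_1·x² with b_1 = Δ_1 - h_1(2M_1 + M_2)/6 = -71/8, c_1 = M_1/2 = 13/4, d_1 = (M_2 - M_1)/(6h_1) = 5/8. So S'(0) = -71/8.

-8.8750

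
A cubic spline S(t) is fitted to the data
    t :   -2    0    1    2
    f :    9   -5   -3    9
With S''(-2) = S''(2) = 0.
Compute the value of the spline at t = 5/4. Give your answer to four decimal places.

-0.7276

Let m_i = S''(x_i). Step sizes h_i = 2, 1, 1; slopes of the chords Δ_i = (y_(i+1) - y_i)/h_i = -7, 2, 12.
  2·m_0 + 6·m_1 + 1·m_2 = 6(Δ_1 - Δ_0) = 54
  1·m_1 + 4·m_2 + 1·m_3 = 6(Δ_2 - Δ_1) = 60
Natural end conditions: m_0 = m_3 = 0.
Forward elimination and back-substitution give m_0 = 0, m_1 = 156/23, m_2 = 306/23, m_3 = 0.
On [1, 2], S(t) = -3 + 174/23·(t - 1) + 153/23·(t - 1)² - 51/23·(t - 1)³.
With (t - 1) = 1/4: S(5/4) = -1071/1472.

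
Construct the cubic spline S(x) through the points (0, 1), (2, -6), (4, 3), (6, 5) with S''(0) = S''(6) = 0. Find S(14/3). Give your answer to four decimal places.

4.7531

With M_i denoting the second derivative at x_i, h_i = 2, 2, 2, and Δ_i = (y_(i+1) − y_i)/h_i = -7/2, 9/2, 1:
  2·M_0 + 8·M_1 + 2·M_2 = 6(Δ_1 - Δ_0) = 48
  2·M_1 + 8·M_2 + 2·M_3 = 6(Δ_2 - Δ_1) = -21
Natural end conditions: M_0 = M_3 = 0.
Solving the tridiagonal system: M_0 = 0, M_1 = 71/10, M_2 = -22/5, M_3 = 0.
On [4, 6], S(x) = 3 + 59/15·(x - 4) - 11/5·(x - 4)² + 11/30·(x - 4)³.
With (x - 4) = 2/3: S(14/3) = 385/81.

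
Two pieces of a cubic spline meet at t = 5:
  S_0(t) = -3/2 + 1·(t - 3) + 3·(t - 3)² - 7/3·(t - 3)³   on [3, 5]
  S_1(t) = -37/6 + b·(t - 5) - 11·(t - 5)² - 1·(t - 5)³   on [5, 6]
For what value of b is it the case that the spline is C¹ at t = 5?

S_0'(t) = 1 + 6·(t - 3) - 7·(t - 3)², so S_0'(5) = -15. On the right, S_1'(5) = b, so b = -15.

-15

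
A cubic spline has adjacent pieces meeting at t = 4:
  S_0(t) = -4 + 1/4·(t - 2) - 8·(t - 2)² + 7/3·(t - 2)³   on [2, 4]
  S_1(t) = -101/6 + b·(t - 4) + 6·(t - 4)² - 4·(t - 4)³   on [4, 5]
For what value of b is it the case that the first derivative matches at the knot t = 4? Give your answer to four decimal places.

S_0'(t) = 1/4 - 16·(t - 2) + 7·(t - 2)², so S_0'(4) = -15/4. On the right, S_1'(4) = b, so b = -15/4.

-3.7500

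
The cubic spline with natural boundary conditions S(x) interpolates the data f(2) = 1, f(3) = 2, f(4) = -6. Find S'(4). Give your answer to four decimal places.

Write M_i for S''(x_i). With h_i = 1, 1 and divided differences Δ_i = 1, -8, the continuity of S' gives the tridiagonal system
  1·M_0 + 4·M_1 + 1·M_2 = 6(Δ_1 - Δ_0) = -54
Natural end conditions: M_0 = M_2 = 0.
Hence M_0 = 0, M_1 = -27/2, M_2 = 0.
On [3, 4], S'(x) = b_1 + 2c_1·(x - 3) + 3d_1·(x - 3)² with b_1 = Δ_1 - h_1(2M_1 + M_2)/6 = -7/2, c_1 = M_1/2 = -27/4, d_1 = (M_2 - M_1)/(6h_1) = 9/4. So S'(4) = -41/4.

-10.2500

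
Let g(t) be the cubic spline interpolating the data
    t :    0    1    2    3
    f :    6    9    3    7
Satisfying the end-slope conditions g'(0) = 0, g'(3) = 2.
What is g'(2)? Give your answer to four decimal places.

-1.5333

Put M_i = g'' at the i-th knot. Here h = (1, 1, 1) and Δ = (3, -6, 4), so the interior equations h_(i-1)·M_(i-1) + 2(h_(i-1)+h_i)·M_i + h_i·M_(i+1) = 6(Δ_i − Δ_(i-1)) read
  1·M_0 + 4·M_1 + 1·M_2 = 6(Δ_1 - Δ_0) = -54
  1·M_1 + 4·M_2 + 1·M_3 = 6(Δ_2 - Δ_1) = 60
Clamped end conditions give two more equations: 2h_0·M_0 + h_0·M_1 = 6(Δ_0 - g'(0)) = 18 and h_2·M_2 + 2h_2·M_3 = 6(g'(3) - Δ_2) = -12.
Forward elimination and back-substitution give M_0 = 326/15, M_1 = -382/15, M_2 = 392/15, M_3 = -286/15.
On [2, 3], g'(t) = b_2 + 2c_2·(t - 2) + 3d_2·(t - 2)² with b_2 = Δ_2 - h_2(2M_2 + M_3)/6 = -23/15, c_2 = M_2/2 = 196/15, d_2 = (M_3 - M_2)/(6h_2) = -113/15. So g'(2) = -23/15.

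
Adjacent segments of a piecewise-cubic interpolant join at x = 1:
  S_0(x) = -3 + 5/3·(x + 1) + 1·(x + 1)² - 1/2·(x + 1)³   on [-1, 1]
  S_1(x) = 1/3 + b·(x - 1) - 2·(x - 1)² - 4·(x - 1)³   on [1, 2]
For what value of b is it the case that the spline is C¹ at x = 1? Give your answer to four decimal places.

S_0'(x) = 5/3 + 2·(x + 1) - 3/2·(x + 1)², so S_0'(1) = -1/3. On the right, S_1'(1) = b, so b = -1/3.

-0.3333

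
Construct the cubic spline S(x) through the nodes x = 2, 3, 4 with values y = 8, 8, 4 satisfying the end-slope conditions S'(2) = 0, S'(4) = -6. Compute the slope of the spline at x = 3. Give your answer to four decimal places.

-1.5000

Write M_i for S''(x_i). With h_i = 1, 1 and divided differences Δ_i = 0, -4, the continuity of S' gives the tridiagonal system
  1·M_0 + 4·M_1 + 1·M_2 = 6(Δ_1 - Δ_0) = -24
Clamped end conditions give two more equations: 2h_0·M_0 + h_0·M_1 = 6(Δ_0 - S'(2)) = 0 and h_1·M_1 + 2h_1·M_2 = 6(S'(4) - Δ_1) = -12.
Solving the tridiagonal system: M_0 = 3, M_1 = -6, M_2 = -3.
On [3, 4], S'(x) = b_1 + 2c_1·(x - 3) + 3d_1·(x - 3)² with b_1 = Δ_1 - h_1(2M_1 + M_2)/6 = -3/2, c_1 = M_1/2 = -3, d_1 = (M_2 - M_1)/(6h_1) = 1/2. So S'(3) = -3/2.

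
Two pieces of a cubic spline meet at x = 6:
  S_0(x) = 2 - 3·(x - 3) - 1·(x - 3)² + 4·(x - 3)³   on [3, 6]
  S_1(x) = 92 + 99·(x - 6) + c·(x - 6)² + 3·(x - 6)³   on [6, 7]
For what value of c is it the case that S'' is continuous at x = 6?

S_0''(x) = -2 + 24·(x - 3), so S_0''(6) = 70. On the right, S_1''(6) = 2c, so c = 35.

35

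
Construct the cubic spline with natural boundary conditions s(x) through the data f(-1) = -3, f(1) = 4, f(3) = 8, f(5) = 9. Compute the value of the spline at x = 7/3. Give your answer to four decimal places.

With M_i denoting the second derivative at x_i, h_i = 2, 2, 2, and Δ_i = (y_(i+1) − y_i)/h_i = 7/2, 2, 1/2:
  2·M_0 + 8·M_1 + 2·M_2 = 6(Δ_1 - Δ_0) = -9
  2·M_1 + 8·M_2 + 2·M_3 = 6(Δ_2 - Δ_1) = -9
Natural end conditions: M_0 = M_3 = 0.
Forward elimination and back-substitution give M_0 = 0, M_1 = -9/10, M_2 = -9/10, M_3 = 0.
On [1, 3], s(x) = 4 + 29/10·(x - 1) - 9/20·(x - 1)² + 0·(x - 1)³.
With (x - 1) = 4/3: s(7/3) = 106/15.

7.0667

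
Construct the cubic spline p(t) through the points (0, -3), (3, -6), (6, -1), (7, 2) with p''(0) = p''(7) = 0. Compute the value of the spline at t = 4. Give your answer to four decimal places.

With M_i denoting the second derivative at x_i, h_i = 3, 3, 1, and Δ_i = (y_(i+1) − y_i)/h_i = -1, 5/3, 3:
  3·M_0 + 12·M_1 + 3·M_2 = 6(Δ_1 - Δ_0) = 16
  3·M_1 + 8·M_2 + 1·M_3 = 6(Δ_2 - Δ_1) = 8
Natural end conditions: M_0 = M_3 = 0.
Solving the tridiagonal system: M_0 = 0, M_1 = 104/87, M_2 = 16/29, M_3 = 0.
On [3, 6], p(t) = -6 + 17/87·(t - 3) + 52/87·(t - 3)² - 28/783·(t - 3)³.
With (t - 3) = 1: p(4) = -4105/783.

-5.2427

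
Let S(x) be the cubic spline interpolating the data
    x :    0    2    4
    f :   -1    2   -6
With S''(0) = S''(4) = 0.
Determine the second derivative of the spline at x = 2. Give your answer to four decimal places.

Put M_i = S'' at the i-th knot. Here h = (2, 2) and Δ = (3/2, -4), so the interior equations h_(i-1)·M_(i-1) + 2(h_(i-1)+h_i)·M_i + h_i·M_(i+1) = 6(Δ_i − Δ_(i-1)) read
  2·M_0 + 8·M_1 + 2·M_2 = 6(Δ_1 - Δ_0) = -33
Natural end conditions: M_0 = M_2 = 0.
Forward elimination and back-substitution give M_0 = 0, M_1 = -33/8, M_2 = 0.

-4.1250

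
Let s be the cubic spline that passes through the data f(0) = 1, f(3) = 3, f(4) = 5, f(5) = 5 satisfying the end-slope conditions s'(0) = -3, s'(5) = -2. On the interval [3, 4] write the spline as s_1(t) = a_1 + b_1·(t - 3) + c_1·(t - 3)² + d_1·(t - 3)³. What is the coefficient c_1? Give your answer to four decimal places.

Write M_i for s''(x_i). With h_i = 3, 1, 1 and divided differences Δ_i = 2/3, 2, 0, the continuity of s' gives the tridiagonal system
  3·M_0 + 8·M_1 + 1·M_2 = 6(Δ_1 - Δ_0) = 8
  1·M_1 + 4·M_2 + 1·M_3 = 6(Δ_2 - Δ_1) = -12
Clamped end conditions give two more equations: 2h_0·M_0 + h_0·M_1 = 6(Δ_0 - s'(0)) = 22 and h_2·M_2 + 2h_2·M_3 = 6(s'(5) - Δ_2) = -12.
Forward elimination and back-substitution give M_0 = 328/87, M_1 = -6/29, M_2 = -48/29, M_3 = -150/29.
On [3, 4], with s_1(t) = a_1 + b_1·(t - 3) + c_1·(t - 3)² + d_1·(t - 3)³: c_1 = M_1/2 = -3/29, d_1 = (M_2 - M_1)/(6h_1) = -7/29, b_1 = Δ_1 - h_1(2M_1 + M_2)/6 = 68/29.

-0.1034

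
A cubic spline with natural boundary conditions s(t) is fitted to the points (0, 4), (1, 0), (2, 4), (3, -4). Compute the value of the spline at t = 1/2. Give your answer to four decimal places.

Write M_i for s''(x_i). With h_i = 1, 1, 1 and divided differences Δ_i = -4, 4, -8, the continuity of s' gives the tridiagonal system
  1·M_0 + 4·M_1 + 1·M_2 = 6(Δ_1 - Δ_0) = 48
  1·M_1 + 4·M_2 + 1·M_3 = 6(Δ_2 - Δ_1) = -72
Natural end conditions: M_0 = M_3 = 0.
Forward elimination and back-substitution give M_0 = 0, M_1 = 88/5, M_2 = -112/5, M_3 = 0.
On [0, 1], s(t) = 4 - 104/15·t + 0·t² + 44/15·t³.
With t = 1/2: s(1/2) = 9/10.

0.9000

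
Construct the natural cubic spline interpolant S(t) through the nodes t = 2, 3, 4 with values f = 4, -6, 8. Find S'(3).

Put M_i = S'' at the i-th knot. Here h = (1, 1) and Δ = (-10, 14), so the interior equations h_(i-1)·M_(i-1) + 2(h_(i-1)+h_i)·M_i + h_i·M_(i+1) = 6(Δ_i − Δ_(i-1)) read
  1·M_0 + 4·M_1 + 1·M_2 = 6(Δ_1 - Δ_0) = 144
Natural end conditions: M_0 = M_2 = 0.
Hence M_0 = 0, M_1 = 36, M_2 = 0.
On [3, 4], S'(t) = b_1 + 2c_1·(t - 3) + 3d_1·(t - 3)² with b_1 = Δ_1 - h_1(2M_1 + M_2)/6 = 2, c_1 = M_1/2 = 18, d_1 = (M_2 - M_1)/(6h_1) = -6. So S'(3) = 2.

2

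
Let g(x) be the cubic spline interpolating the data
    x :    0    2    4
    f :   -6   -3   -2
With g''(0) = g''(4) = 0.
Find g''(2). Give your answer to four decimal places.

-0.7500

With M_i denoting the second derivative at x_i, h_i = 2, 2, and Δ_i = (y_(i+1) − y_i)/h_i = 3/2, 1/2:
  2·M_0 + 8·M_1 + 2·M_2 = 6(Δ_1 - Δ_0) = -6
Natural end conditions: M_0 = M_2 = 0.
Hence M_0 = 0, M_1 = -3/4, M_2 = 0.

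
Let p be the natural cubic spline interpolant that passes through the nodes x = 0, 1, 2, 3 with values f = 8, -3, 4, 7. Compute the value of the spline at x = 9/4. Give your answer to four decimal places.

Write M_i for p''(x_i). With h_i = 1, 1, 1 and divided differences Δ_i = -11, 7, 3, the continuity of p' gives the tridiagonal system
  1·M_0 + 4·M_1 + 1·M_2 = 6(Δ_1 - Δ_0) = 108
  1·M_1 + 4·M_2 + 1·M_3 = 6(Δ_2 - Δ_1) = -24
Natural end conditions: M_0 = M_3 = 0.
Forward elimination and back-substitution give M_0 = 0, M_1 = 152/5, M_2 = -68/5, M_3 = 0.
On [2, 3], p(x) = 4 + 113/15·(x - 2) - 34/5·(x - 2)² + 34/15·(x - 2)³.
With (x - 2) = 1/4: p(9/4) = 879/160.

5.4938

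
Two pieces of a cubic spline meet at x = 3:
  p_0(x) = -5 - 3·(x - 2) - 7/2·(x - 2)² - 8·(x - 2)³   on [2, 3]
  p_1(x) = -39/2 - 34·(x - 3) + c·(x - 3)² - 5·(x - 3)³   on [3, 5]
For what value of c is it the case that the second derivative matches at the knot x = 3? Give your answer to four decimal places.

p_0''(x) = -7 - 48·(x - 2), so p_0''(3) = -55. On the right, p_1''(3) = 2c, so c = -55/2.

-27.5000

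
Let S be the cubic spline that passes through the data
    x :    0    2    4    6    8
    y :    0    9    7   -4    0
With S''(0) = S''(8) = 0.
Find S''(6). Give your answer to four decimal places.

6.6964

Write σ_i for S''(x_i). With h_i = 2, 2, 2, 2 and divided differences Δ_i = 9/2, -1, -11/2, 2, the continuity of S' gives the tridiagonal system
  2·σ_0 + 8·σ_1 + 2·σ_2 = 6(Δ_1 - Δ_0) = -33
  2·σ_1 + 8·σ_2 + 2·σ_3 = 6(Δ_2 - Δ_1) = -27
  2·σ_2 + 8·σ_3 + 2·σ_4 = 6(Δ_3 - Δ_2) = 45
Natural end conditions: σ_0 = σ_4 = 0.
Forward elimination and back-substitution give σ_0 = 0, σ_1 = -171/56, σ_2 = -30/7, σ_3 = 375/56, σ_4 = 0.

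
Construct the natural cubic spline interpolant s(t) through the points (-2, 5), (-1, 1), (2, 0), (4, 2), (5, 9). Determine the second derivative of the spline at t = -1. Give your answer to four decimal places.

3.3096

Put m_i = s'' at the i-th knot. Here h = (1, 3, 2, 1) and Δ = (-4, -1/3, 1, 7), so the interior equations h_(i-1)·m_(i-1) + 2(h_(i-1)+h_i)·m_i + h_i·m_(i+1) = 6(Δ_i − Δ_(i-1)) read
  1·m_0 + 8·m_1 + 3·m_2 = 6(Δ_1 - Δ_0) = 22
  3·m_1 + 10·m_2 + 2·m_3 = 6(Δ_2 - Δ_1) = 8
  2·m_2 + 6·m_3 + 1·m_4 = 6(Δ_3 - Δ_2) = 36
Natural end conditions: m_0 = m_4 = 0.
Solving: m_0 = 0, m_1 = 652/197, m_2 = -294/197, m_3 = 1280/197, m_4 = 0.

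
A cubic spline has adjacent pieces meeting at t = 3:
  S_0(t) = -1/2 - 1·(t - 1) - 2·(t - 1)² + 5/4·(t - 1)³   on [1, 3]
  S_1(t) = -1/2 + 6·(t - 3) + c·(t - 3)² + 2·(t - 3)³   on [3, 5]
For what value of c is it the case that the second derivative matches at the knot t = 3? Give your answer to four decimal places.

5.5000

S_0''(t) = -4 + 15/2·(t - 1), so S_0''(3) = 11. On the right, S_1''(3) = 2c, so c = 11/2.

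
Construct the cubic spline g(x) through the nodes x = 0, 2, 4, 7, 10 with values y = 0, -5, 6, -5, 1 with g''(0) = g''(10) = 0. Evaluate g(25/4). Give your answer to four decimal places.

With M_i denoting the second derivative at x_i, h_i = 2, 2, 3, 3, and Δ_i = (y_(i+1) − y_i)/h_i = -5/2, 11/2, -11/3, 2:
  2·M_0 + 8·M_1 + 2·M_2 = 6(Δ_1 - Δ_0) = 48
  2·M_1 + 10·M_2 + 3·M_3 = 6(Δ_2 - Δ_1) = -55
  3·M_2 + 12·M_3 + 3·M_4 = 6(Δ_3 - Δ_2) = 34
Natural end conditions: M_0 = M_4 = 0.
Hence M_0 = 0, M_1 = 571/70, M_2 = -302/35, M_3 = 524/105, M_4 = 0.
On [4, 7], g(x) = 6 + 37/15·(x - 4) - 151/35·(x - 4)² + 143/189·(x - 4)³.
With (x - 4) = 9/4: g(25/4) = -3747/2240.

-1.6728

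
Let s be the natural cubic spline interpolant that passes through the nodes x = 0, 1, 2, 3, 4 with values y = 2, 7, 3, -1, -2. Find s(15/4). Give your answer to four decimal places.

-1.9007

Write σ_i for s''(x_i). With h_i = 1, 1, 1, 1 and divided differences Δ_i = 5, -4, -4, -1, the continuity of s' gives the tridiagonal system
  1·σ_0 + 4·σ_1 + 1·σ_2 = 6(Δ_1 - Δ_0) = -54
  1·σ_1 + 4·σ_2 + 1·σ_3 = 6(Δ_2 - Δ_1) = 0
  1·σ_2 + 4·σ_3 + 1·σ_4 = 6(Δ_3 - Δ_2) = 18
Natural end conditions: σ_0 = σ_4 = 0.
Hence σ_0 = 0, σ_1 = -99/7, σ_2 = 18/7, σ_3 = 27/7, σ_4 = 0.
On [3, 4], s(x) = -1 - 16/7·(x - 3) + 27/14·(x - 3)² - 9/14·(x - 3)³.
With (x - 3) = 3/4: s(15/4) = -1703/896.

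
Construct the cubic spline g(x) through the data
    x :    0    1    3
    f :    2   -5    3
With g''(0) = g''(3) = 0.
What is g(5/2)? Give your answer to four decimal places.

-0.7188

Let m_i = g''(x_i). Step sizes h_i = 1, 2; slopes of the chords Δ_i = (y_(i+1) - y_i)/h_i = -7, 4.
  1·m_0 + 6·m_1 + 2·m_2 = 6(Δ_1 - Δ_0) = 66
Natural end conditions: m_0 = m_2 = 0.
Solving: m_0 = 0, m_1 = 11, m_2 = 0.
On [1, 3], g(x) = -5 - 10/3·(x - 1) + 11/2·(x - 1)² - 11/12·(x - 1)³.
With (x - 1) = 3/2: g(5/2) = -23/32.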